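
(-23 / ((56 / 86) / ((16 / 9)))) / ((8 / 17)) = -16813 / 126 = -133.44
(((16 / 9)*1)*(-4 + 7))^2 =256 / 9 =28.44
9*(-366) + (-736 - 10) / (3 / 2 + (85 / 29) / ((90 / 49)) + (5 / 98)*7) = -44286282 / 12617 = -3510.05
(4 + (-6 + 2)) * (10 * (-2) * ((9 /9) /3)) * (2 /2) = 0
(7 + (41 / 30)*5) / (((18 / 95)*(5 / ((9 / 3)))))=1577 / 36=43.81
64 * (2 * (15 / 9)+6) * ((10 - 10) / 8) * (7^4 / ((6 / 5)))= 0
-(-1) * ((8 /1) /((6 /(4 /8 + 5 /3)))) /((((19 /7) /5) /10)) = 9100 /171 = 53.22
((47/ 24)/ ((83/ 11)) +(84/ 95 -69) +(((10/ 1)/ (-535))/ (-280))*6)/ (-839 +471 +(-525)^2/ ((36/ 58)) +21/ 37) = -355863774857/ 2326918015155300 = -0.00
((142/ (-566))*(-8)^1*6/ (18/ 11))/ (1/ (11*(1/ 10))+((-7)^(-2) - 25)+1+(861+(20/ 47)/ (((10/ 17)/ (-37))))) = 79140292/ 8723137947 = 0.01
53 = 53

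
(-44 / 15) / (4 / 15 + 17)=-44 / 259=-0.17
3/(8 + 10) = 1/6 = 0.17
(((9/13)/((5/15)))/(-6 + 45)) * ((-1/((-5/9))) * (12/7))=972/5915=0.16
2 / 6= 1 / 3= 0.33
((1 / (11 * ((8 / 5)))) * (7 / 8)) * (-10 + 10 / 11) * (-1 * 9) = 7875 / 1936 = 4.07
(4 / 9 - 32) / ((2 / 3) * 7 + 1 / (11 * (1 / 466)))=-781 / 1164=-0.67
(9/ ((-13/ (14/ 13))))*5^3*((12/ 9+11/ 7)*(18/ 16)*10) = -1029375/ 338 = -3045.49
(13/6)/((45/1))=13/270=0.05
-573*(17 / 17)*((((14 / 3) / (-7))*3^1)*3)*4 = 13752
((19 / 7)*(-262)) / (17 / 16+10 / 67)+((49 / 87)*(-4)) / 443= -68557530428 / 116817771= -586.88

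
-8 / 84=-2 / 21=-0.10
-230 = -230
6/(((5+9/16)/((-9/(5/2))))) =-1728/445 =-3.88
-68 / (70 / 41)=-1394 / 35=-39.83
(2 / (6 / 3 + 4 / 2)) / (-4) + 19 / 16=17 / 16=1.06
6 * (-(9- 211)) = 1212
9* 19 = 171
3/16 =0.19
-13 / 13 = -1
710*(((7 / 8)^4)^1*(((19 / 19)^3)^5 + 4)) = 4261775 / 2048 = 2080.94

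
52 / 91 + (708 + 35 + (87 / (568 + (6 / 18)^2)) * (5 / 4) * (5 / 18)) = 212920545 / 286328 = 743.62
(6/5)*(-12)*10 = -144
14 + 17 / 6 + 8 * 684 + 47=33215 / 6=5535.83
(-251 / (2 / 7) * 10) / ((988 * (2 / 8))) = -8785 / 247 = -35.57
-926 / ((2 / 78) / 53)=-1914042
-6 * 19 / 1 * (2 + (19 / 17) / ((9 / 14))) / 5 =-85.24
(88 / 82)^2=1936 / 1681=1.15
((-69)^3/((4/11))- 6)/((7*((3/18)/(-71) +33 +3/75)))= -19242542475/4925914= -3906.39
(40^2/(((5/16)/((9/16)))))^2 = 8294400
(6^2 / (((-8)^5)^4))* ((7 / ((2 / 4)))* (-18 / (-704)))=567 / 50728546202701266944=0.00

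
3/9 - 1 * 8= -23/3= -7.67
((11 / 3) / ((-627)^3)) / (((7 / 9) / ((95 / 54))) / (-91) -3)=65 / 13130115471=0.00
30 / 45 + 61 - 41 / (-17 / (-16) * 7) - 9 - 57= -3515 / 357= -9.85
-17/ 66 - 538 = -538.26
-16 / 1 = -16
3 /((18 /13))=13 /6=2.17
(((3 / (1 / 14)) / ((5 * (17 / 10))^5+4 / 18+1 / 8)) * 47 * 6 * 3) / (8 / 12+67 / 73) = 2241074304 / 4434248111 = 0.51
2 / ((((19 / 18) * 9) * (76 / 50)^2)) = 0.09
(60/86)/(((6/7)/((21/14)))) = 105/86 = 1.22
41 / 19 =2.16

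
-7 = -7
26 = 26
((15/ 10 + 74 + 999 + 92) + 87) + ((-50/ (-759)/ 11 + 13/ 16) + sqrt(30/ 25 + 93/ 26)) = 1256.50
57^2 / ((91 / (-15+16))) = 3249 / 91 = 35.70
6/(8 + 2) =3/5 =0.60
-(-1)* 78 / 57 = 26 / 19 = 1.37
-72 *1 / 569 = -72 / 569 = -0.13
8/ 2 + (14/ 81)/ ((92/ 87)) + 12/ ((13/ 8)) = 186455/ 16146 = 11.55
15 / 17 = 0.88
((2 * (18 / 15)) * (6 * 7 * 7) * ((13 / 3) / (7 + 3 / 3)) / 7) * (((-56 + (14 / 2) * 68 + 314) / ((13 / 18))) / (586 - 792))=-138726 / 515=-269.37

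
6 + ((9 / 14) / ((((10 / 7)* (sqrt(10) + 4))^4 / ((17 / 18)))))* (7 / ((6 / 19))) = 721707067 / 77760000 - 10081799* sqrt(10) / 9720000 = 6.00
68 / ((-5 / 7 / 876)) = -416976 / 5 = -83395.20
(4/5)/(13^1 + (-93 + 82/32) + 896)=64/65485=0.00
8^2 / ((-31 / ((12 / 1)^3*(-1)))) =110592 / 31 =3567.48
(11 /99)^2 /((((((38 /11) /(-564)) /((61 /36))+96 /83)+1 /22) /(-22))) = -115173124 /508205421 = -0.23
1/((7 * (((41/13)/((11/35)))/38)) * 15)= 5434/150675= 0.04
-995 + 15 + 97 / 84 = -82223 / 84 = -978.85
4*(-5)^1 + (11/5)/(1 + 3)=-389/20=-19.45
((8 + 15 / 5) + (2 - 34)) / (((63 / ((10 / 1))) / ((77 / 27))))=-770 / 81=-9.51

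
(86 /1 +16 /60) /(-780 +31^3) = 1294 /435165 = 0.00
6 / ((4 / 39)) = 117 / 2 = 58.50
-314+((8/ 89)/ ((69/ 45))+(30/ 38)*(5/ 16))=-195208427/ 622288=-313.69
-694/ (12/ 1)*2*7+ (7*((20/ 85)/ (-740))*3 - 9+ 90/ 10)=-7639268/ 9435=-809.67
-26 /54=-13 /27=-0.48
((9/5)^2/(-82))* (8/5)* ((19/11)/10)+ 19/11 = 483797/281875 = 1.72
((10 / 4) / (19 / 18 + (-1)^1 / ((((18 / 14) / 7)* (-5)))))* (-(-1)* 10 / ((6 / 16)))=6000 / 193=31.09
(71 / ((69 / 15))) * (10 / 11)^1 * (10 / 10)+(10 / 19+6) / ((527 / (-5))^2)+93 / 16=19.84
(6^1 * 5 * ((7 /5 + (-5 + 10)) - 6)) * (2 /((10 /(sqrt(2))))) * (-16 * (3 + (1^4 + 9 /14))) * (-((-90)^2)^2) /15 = 5458752000 * sqrt(2) /7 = 1102834444.58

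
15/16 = 0.94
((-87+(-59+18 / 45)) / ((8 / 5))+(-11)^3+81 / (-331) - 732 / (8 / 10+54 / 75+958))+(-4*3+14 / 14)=-948838371 / 661669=-1434.01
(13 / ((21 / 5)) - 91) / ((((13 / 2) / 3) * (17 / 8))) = -2272 / 119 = -19.09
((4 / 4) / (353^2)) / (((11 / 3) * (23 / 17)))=51 / 31526077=0.00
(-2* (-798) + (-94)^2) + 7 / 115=1199687 / 115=10432.06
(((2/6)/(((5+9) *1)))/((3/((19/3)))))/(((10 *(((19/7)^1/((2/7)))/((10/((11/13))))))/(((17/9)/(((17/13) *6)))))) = 169/112266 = 0.00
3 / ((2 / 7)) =21 / 2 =10.50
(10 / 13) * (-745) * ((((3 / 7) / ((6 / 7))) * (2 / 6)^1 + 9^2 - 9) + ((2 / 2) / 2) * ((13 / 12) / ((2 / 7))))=-4414125 / 104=-42443.51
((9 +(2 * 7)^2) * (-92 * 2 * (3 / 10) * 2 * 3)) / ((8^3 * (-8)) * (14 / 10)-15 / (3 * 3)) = 1018440 / 86041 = 11.84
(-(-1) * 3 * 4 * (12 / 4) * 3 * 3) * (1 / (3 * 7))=108 / 7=15.43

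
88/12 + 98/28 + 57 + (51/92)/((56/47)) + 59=1967527/15456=127.30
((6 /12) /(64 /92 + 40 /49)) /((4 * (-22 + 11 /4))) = -161 /37488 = -0.00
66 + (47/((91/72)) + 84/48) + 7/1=40745/364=111.94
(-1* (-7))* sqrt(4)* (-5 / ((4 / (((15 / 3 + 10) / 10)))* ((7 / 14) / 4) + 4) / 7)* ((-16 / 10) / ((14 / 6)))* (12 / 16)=108 / 91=1.19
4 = 4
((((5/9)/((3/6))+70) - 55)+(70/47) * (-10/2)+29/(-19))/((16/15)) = 35855/5358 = 6.69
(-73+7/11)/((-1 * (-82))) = -398/451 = -0.88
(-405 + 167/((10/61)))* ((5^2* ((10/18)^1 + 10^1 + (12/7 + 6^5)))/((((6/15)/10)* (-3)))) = -376398319625/378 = -995762750.33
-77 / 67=-1.15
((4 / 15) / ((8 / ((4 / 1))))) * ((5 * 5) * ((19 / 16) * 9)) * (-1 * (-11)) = 3135 / 8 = 391.88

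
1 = 1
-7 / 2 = -3.50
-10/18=-5/9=-0.56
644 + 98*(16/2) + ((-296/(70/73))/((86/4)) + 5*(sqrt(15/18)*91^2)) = 2127532/1505 + 41405*sqrt(30)/6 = 39211.06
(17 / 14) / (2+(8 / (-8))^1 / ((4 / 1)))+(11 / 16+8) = 7355 / 784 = 9.38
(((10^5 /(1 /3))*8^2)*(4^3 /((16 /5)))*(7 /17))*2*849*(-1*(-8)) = 36513792000000 /17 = 2147870117647.06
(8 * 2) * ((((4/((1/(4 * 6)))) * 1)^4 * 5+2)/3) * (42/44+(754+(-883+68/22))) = -849037710704/3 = -283012570234.67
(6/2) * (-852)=-2556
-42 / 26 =-21 / 13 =-1.62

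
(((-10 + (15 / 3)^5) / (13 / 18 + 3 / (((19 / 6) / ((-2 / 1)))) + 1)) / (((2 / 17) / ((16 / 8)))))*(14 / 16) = -63387135 / 236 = -268589.56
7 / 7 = 1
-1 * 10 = -10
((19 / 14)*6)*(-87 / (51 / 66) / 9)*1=-12122 / 119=-101.87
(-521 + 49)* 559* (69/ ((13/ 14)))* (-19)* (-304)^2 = 34426141446144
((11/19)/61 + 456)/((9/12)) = 2114060/3477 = 608.01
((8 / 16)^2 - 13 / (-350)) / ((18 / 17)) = 1139 / 4200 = 0.27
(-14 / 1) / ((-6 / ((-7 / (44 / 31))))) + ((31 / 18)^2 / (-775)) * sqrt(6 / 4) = -1519 / 132 - 31 * sqrt(6) / 16200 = -11.51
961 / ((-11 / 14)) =-13454 / 11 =-1223.09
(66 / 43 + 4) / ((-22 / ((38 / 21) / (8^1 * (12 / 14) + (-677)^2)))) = -4522 / 4552650069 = -0.00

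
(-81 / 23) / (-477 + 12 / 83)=2241 / 303439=0.01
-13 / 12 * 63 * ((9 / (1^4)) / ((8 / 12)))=-7371 / 8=-921.38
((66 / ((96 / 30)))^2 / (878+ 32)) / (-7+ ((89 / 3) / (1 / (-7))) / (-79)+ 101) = 1290465 / 266750848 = 0.00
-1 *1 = -1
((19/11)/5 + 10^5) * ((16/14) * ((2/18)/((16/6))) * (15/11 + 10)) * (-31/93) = -19642925/1089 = -18037.58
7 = 7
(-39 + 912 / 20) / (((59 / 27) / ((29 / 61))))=25839 / 17995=1.44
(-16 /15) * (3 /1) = -16 /5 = -3.20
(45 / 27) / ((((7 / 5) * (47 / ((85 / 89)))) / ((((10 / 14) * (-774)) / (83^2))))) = -2741250 / 1412017663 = -0.00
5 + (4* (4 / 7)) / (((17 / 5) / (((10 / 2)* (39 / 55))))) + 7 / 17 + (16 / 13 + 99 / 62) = 10.62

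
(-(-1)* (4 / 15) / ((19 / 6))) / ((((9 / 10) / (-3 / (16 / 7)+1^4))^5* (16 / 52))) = -0.00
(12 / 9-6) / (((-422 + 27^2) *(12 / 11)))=-77 / 5526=-0.01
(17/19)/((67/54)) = 0.72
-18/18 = -1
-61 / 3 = -20.33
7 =7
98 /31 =3.16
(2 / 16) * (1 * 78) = 39 / 4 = 9.75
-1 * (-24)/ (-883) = -24/ 883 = -0.03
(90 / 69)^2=900 / 529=1.70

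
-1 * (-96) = 96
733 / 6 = 122.17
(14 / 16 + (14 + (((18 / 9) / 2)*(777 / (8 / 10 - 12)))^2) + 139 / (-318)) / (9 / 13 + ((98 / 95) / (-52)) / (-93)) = 1880670035075 / 269797984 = 6970.66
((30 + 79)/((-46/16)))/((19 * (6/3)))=-436/437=-1.00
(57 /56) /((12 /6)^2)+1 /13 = 965 /2912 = 0.33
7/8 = 0.88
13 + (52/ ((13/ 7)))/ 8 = 33/ 2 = 16.50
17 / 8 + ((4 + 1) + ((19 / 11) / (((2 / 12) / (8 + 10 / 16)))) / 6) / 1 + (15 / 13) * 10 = 19197 / 572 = 33.56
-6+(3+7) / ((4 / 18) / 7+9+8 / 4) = -708 / 139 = -5.09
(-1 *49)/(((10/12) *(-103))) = 0.57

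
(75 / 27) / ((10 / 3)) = 5 / 6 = 0.83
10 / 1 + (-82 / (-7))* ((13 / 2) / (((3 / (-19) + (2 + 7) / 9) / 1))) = 100.42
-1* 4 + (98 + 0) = 94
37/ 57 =0.65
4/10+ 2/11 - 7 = -353/55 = -6.42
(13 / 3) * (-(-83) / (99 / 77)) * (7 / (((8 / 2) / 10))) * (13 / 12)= 5303.42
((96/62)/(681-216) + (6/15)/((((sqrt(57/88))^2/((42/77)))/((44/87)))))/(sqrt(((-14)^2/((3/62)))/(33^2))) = 3793724 *sqrt(186)/574519435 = 0.09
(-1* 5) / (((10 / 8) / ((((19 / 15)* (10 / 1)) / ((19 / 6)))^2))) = -64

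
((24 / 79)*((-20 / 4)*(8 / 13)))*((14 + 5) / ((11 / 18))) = -328320 / 11297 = -29.06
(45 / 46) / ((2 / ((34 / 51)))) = 15 / 46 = 0.33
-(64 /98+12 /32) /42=-403 /16464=-0.02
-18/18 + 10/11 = -1/11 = -0.09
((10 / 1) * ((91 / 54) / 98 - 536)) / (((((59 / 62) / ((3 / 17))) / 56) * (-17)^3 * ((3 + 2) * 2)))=50245172 / 44349651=1.13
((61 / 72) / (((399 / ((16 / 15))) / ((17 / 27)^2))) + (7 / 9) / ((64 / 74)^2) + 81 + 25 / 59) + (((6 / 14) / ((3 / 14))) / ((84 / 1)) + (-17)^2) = 881315183354413 / 2372390415360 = 371.49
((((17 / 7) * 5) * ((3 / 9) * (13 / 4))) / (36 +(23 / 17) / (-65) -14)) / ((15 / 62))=2.47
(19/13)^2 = 361/169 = 2.14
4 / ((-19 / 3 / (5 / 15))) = -4 / 19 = -0.21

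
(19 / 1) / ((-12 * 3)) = -0.53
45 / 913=0.05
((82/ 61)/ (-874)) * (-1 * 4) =164/ 26657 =0.01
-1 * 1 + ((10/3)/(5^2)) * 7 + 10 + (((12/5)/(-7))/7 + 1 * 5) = 2188/147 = 14.88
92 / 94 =0.98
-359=-359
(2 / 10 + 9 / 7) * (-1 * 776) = -40352 / 35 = -1152.91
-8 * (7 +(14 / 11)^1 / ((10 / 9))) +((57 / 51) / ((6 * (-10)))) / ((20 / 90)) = -488051 / 7480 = -65.25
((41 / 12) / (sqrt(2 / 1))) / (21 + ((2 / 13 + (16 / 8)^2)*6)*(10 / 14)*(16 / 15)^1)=3731*sqrt(2) / 87336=0.06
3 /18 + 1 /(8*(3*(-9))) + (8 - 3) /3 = 395 /216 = 1.83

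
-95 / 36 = -2.64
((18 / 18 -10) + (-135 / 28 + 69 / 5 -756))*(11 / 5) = -1164273 / 700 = -1663.25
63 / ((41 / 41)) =63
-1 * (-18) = 18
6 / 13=0.46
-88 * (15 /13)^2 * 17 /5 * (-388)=26120160 /169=154557.16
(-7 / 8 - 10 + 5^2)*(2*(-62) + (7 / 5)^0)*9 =-125091 / 8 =-15636.38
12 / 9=4 / 3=1.33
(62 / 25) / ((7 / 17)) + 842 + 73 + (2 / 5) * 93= 958.22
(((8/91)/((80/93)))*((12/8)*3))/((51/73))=20367/30940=0.66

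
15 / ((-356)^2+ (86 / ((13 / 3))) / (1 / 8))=195 / 1649632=0.00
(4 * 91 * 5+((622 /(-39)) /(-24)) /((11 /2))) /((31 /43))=2524.68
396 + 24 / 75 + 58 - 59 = 9883 / 25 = 395.32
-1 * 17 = -17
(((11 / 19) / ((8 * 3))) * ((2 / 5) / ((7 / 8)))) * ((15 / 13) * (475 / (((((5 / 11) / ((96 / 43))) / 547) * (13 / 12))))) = 762474240 / 50869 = 14988.98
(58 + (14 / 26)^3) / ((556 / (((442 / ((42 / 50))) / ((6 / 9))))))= 82.56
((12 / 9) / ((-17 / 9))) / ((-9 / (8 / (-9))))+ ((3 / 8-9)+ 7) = -6223 / 3672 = -1.69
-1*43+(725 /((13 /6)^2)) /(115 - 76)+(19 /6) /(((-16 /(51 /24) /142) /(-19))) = 924356155 /843648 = 1095.67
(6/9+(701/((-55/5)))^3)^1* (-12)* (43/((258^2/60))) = 20668272820/171699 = 120375.03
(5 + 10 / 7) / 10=0.64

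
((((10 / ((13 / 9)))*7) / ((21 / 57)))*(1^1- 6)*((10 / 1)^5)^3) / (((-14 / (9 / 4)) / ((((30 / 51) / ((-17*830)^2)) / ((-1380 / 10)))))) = -160312500000000000 / 70838960101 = -2263055.52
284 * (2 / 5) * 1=568 / 5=113.60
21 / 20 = 1.05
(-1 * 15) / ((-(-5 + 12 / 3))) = -15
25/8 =3.12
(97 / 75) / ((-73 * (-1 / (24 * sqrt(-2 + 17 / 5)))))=776 * sqrt(35) / 9125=0.50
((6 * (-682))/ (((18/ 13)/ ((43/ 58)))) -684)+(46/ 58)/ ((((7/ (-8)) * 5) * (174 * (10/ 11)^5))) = -2115658776391/ 735875000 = -2875.02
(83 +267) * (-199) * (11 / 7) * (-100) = 10945000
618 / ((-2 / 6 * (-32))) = 927 / 16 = 57.94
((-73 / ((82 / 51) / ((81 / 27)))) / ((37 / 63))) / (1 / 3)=-2110941 / 3034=-695.76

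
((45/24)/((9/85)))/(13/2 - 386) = -425/9108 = -0.05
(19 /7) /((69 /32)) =608 /483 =1.26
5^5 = 3125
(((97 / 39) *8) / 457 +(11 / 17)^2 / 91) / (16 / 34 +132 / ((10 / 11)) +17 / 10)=17357390 / 53135834661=0.00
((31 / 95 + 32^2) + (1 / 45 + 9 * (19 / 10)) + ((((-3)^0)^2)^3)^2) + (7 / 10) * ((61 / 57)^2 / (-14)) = 1505213 / 1444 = 1042.39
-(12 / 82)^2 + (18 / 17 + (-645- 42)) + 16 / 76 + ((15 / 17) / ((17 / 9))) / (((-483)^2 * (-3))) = -164073345785038 / 239260446691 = -685.75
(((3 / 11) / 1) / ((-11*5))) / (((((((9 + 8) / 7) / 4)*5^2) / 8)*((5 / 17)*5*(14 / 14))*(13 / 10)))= -1344 / 983125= -0.00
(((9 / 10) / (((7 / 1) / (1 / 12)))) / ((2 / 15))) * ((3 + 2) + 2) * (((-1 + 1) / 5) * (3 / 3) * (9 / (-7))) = 0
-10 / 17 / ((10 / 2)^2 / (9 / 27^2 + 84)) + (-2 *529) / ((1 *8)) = -739321 / 5508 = -134.23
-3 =-3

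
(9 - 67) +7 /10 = -573 /10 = -57.30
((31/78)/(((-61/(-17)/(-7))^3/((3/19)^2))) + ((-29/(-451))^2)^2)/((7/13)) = -6482299002497259241/47460347103697625174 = -0.14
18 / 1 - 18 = 0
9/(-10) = -9/10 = -0.90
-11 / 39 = -0.28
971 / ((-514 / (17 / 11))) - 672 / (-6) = 616741 / 5654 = 109.08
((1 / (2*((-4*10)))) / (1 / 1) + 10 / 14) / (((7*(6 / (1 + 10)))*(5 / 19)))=27379 / 39200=0.70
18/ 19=0.95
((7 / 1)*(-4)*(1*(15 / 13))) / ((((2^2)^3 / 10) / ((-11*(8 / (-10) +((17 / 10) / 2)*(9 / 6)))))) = 21945 / 832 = 26.38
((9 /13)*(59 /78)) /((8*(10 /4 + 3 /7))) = 1239 /55432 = 0.02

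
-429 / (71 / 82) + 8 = -34610 / 71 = -487.46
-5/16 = -0.31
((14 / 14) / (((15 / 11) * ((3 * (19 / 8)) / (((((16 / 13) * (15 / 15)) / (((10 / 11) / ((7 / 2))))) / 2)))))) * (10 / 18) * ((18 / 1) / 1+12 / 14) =85184 / 33345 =2.55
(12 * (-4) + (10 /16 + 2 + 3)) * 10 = -1695 /4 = -423.75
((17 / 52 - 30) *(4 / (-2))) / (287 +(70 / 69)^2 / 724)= 1329666363 / 6430343192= 0.21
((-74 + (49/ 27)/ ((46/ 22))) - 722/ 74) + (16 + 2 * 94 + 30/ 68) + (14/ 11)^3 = 128533962085/ 1039801158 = 123.61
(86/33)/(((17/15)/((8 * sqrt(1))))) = 3440/187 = 18.40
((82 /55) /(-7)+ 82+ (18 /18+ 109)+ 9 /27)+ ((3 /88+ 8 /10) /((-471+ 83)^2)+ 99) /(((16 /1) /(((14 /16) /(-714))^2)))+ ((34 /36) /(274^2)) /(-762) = 123393212235154939199411 /642270371882837999616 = 192.12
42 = 42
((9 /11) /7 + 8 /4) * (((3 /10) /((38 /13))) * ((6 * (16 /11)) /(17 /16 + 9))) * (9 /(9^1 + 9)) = 1220544 /12954865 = 0.09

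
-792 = -792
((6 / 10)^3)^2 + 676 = 10563229 / 15625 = 676.05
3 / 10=0.30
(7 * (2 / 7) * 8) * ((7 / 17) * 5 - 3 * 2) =-1072 / 17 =-63.06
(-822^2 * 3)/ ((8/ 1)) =-506763/ 2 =-253381.50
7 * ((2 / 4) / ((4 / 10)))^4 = 4375 / 256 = 17.09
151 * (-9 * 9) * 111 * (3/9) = -452547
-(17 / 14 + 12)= -185 / 14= -13.21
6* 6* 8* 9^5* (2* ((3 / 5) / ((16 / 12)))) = 76527504 / 5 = 15305500.80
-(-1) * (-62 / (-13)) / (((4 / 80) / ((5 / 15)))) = 1240 / 39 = 31.79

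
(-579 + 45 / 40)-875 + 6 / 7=-81313 / 56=-1452.02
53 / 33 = 1.61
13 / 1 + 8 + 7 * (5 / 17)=23.06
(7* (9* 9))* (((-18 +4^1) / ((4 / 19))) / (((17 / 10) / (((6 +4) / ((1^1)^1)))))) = -3770550 / 17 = -221797.06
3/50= 0.06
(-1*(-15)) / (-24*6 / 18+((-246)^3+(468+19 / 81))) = -1215 / 1205804537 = -0.00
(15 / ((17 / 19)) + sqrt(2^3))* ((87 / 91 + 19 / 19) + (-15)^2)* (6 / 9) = 82612* sqrt(2) / 273 + 3924070 / 1547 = 2964.52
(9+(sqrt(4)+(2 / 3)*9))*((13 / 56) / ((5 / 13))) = 2873 / 280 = 10.26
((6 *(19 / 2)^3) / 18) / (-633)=-6859 / 15192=-0.45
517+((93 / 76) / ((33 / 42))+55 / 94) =5099537 / 9823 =519.14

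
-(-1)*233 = 233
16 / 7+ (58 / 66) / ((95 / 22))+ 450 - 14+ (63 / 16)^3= 4081967221 / 8171520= 499.54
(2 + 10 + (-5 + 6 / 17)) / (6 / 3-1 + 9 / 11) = 4.04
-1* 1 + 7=6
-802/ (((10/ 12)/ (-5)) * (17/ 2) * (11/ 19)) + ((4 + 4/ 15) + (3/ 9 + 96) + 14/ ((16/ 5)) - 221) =6446373/ 7480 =861.81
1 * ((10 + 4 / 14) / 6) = 12 / 7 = 1.71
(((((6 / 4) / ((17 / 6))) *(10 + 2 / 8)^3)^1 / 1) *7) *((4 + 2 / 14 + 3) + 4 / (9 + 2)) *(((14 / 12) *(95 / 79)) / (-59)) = -2337455715 / 3281344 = -712.35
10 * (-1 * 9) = -90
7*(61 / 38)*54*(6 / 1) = 69174 / 19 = 3640.74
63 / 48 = 21 / 16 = 1.31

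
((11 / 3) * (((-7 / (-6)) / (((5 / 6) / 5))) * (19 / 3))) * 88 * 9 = 128744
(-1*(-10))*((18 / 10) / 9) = 2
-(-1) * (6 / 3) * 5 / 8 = 5 / 4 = 1.25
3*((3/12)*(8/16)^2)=3/16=0.19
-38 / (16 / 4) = -19 / 2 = -9.50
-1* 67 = -67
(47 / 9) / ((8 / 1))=47 / 72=0.65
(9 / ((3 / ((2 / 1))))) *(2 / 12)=1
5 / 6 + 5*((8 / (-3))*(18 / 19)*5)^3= -414685705 / 41154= -10076.44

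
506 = 506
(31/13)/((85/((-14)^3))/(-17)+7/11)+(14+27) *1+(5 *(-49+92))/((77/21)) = 284751968/2754609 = 103.37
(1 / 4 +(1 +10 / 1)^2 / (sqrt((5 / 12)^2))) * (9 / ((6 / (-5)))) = -17439 / 8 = -2179.88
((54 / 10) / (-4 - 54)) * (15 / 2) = -0.70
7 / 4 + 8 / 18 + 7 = 331 / 36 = 9.19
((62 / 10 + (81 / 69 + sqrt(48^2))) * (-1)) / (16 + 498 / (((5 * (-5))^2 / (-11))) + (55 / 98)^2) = -7644784000 / 1042357999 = -7.33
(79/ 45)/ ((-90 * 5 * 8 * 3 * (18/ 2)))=-0.00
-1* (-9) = 9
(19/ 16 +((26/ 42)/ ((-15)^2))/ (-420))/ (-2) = -9426323/ 15876000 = -0.59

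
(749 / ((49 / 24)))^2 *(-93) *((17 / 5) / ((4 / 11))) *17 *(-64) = 31194892827648 / 245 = 127326093174.07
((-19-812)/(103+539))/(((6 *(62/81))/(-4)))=7479/6634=1.13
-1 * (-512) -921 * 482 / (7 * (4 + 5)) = -137222 / 21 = -6534.38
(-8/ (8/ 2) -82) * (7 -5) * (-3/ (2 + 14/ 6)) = 1512/ 13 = 116.31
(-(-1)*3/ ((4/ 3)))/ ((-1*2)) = -9/ 8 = -1.12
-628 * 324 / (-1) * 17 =3459024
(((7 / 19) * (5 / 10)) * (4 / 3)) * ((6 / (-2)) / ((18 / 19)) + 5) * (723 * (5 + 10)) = 92785 / 19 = 4883.42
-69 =-69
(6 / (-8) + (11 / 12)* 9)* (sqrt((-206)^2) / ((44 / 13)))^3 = 36010818285 / 21296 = 1690966.30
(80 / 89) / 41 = 80 / 3649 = 0.02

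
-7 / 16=-0.44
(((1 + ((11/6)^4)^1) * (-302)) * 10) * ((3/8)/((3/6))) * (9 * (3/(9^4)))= -12032435/104976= -114.62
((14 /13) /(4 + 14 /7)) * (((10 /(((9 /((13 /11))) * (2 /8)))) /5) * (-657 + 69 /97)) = -1188320 /9603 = -123.74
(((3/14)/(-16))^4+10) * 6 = 75528929523/1258815488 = 60.00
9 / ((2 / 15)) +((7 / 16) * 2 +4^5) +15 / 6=8759 / 8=1094.88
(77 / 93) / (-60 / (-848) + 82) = 16324 / 1618107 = 0.01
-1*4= -4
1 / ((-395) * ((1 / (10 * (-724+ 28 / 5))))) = 7184 / 395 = 18.19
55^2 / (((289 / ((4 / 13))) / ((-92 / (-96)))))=69575 / 22542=3.09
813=813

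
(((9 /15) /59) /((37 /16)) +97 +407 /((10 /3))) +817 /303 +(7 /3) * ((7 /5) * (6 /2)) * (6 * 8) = 4578555053 /6614490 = 692.20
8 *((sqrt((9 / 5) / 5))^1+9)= 76.80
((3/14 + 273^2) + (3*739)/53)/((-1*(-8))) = 55331715/5936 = 9321.38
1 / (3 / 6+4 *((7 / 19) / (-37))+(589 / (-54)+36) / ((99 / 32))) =3758238 / 32211511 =0.12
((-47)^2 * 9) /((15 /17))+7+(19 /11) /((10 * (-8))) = 3966825 /176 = 22538.78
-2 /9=-0.22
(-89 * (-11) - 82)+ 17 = 914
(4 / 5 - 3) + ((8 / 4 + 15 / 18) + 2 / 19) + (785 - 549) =236.74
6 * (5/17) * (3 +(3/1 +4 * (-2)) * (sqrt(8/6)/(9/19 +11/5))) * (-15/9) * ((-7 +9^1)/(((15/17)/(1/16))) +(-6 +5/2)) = 2015/68 - 957125 * sqrt(3)/77724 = 8.30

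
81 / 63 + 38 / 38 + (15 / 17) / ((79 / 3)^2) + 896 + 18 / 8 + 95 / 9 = 24359374735 / 26736444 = 911.09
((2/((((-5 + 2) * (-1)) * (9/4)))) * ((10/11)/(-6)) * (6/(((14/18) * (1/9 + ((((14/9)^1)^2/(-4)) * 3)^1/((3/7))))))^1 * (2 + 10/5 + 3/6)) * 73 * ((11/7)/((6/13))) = 768690/8183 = 93.94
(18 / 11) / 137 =18 / 1507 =0.01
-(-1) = 1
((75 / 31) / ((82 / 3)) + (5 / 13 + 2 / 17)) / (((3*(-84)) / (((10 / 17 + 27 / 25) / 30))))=-78435961 / 601668522000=-0.00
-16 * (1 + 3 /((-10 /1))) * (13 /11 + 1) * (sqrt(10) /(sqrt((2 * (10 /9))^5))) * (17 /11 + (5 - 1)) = -622566 * sqrt(2) /15125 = -58.21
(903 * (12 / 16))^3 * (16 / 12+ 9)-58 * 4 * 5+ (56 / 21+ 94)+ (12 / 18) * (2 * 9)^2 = 616294929011 / 192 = 3209869421.93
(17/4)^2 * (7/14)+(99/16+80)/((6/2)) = 3625/96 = 37.76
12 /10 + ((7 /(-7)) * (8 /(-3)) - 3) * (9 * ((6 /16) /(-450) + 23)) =-27119 /400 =-67.80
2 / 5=0.40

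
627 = 627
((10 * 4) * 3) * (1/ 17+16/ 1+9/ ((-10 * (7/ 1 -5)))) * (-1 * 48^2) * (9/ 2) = -19419873.88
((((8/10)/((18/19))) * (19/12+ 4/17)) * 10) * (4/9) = 28196/4131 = 6.83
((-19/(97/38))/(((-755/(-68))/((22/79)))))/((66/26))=-1276496/17356695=-0.07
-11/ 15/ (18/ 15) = -11/ 18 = -0.61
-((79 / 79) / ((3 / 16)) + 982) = -2962 / 3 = -987.33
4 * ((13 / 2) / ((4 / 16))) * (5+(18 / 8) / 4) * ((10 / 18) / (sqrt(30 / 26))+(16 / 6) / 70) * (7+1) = 18512 / 105+4628 * sqrt(195) / 27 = 2569.88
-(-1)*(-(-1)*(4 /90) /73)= 2 /3285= 0.00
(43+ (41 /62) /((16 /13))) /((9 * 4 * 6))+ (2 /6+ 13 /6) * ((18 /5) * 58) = 111893173 /214272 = 522.20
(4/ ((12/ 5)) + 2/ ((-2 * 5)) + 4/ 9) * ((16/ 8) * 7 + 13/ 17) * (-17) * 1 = -21586/ 45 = -479.69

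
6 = 6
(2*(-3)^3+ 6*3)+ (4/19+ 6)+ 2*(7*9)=1828/19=96.21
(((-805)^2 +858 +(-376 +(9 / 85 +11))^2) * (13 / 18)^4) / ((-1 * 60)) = -161374560521291 / 45507096000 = -3546.14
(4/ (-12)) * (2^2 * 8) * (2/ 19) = -64/ 57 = -1.12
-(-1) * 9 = 9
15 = 15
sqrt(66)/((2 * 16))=sqrt(66)/32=0.25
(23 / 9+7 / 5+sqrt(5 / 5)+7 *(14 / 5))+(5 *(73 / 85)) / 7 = 26956 / 1071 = 25.17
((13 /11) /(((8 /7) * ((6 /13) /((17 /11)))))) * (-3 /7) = -2873 /1936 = -1.48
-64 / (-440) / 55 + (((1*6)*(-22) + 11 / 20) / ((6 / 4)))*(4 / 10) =-63617 / 1815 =-35.05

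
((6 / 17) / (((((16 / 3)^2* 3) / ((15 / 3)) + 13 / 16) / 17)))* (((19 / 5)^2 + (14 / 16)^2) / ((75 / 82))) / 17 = 2992467 / 9118375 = 0.33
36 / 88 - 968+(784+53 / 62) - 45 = -77658 / 341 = -227.74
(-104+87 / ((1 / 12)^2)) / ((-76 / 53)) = -164618 / 19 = -8664.11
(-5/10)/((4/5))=-0.62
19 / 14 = 1.36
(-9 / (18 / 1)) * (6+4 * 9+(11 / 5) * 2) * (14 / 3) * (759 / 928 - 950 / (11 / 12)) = 24665319 / 220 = 112115.09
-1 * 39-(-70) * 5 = 311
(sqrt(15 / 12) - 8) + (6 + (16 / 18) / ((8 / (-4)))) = -22 / 9 + sqrt(5) / 2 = -1.33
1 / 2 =0.50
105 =105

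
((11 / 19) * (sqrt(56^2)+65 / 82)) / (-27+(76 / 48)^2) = -3688344 / 2747533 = -1.34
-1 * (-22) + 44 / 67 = 1518 / 67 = 22.66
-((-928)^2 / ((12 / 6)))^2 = -185409470464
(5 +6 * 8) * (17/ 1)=901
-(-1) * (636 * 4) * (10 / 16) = 1590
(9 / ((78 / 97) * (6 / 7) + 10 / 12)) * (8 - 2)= 219996 / 6203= 35.47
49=49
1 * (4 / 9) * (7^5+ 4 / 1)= 67244 / 9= 7471.56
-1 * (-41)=41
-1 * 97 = -97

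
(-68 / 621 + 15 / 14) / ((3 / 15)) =4.81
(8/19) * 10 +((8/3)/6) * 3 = 316/57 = 5.54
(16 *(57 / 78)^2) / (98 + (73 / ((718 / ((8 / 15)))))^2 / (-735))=0.09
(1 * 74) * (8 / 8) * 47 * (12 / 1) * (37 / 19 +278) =221993784 / 19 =11683883.37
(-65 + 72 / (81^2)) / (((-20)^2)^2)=-47377 / 116640000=-0.00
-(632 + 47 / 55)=-632.85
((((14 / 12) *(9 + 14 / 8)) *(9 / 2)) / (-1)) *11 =-9933 / 16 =-620.81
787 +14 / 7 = 789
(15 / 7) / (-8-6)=-15 / 98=-0.15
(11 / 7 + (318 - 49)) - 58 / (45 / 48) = 208.70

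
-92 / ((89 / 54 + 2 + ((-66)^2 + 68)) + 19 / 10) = -12420 / 597989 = -0.02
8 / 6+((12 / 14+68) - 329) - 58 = -6653 / 21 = -316.81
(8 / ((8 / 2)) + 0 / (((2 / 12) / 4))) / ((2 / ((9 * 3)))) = 27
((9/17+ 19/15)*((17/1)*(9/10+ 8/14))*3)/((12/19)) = 448153/2100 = 213.41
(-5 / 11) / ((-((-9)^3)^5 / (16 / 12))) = -0.00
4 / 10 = 2 / 5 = 0.40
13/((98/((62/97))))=403/4753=0.08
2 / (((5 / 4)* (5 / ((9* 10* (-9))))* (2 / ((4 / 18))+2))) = -1296 / 55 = -23.56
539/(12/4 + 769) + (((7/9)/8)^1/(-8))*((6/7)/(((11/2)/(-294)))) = 21315/16984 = 1.26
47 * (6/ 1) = 282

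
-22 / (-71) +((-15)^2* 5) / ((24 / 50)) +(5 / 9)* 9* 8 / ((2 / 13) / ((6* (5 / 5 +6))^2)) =130919473 / 284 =460984.06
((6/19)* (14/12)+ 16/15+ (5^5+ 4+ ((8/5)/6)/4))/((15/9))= 892193/475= 1878.30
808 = 808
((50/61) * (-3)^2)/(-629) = -450/38369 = -0.01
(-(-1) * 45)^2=2025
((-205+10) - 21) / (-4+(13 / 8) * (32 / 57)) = 1539 / 22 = 69.95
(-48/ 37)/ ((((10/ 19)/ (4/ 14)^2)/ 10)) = -3648/ 1813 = -2.01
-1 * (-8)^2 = -64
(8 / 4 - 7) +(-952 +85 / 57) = -955.51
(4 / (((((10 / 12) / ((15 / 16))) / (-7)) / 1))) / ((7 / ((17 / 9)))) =-17 / 2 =-8.50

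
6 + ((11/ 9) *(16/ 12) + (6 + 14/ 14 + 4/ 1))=503/ 27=18.63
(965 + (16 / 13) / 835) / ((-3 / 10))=-6983394 / 2171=-3216.67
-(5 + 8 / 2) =-9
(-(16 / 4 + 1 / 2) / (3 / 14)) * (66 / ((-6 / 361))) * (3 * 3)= 750519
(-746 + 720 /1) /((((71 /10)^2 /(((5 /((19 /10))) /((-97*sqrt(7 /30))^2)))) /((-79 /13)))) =23700000 /6308292277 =0.00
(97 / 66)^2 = 9409 / 4356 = 2.16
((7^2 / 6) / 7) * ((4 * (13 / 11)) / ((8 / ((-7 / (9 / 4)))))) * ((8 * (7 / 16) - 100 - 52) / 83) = 637 / 166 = 3.84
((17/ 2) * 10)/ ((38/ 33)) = 73.82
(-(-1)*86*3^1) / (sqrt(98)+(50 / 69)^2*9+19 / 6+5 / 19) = -7652497425372 / 114502134407+6568085426616*sqrt(2) / 114502134407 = 14.29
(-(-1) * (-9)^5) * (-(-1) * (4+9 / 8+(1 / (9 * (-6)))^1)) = -2412261 / 8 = -301532.62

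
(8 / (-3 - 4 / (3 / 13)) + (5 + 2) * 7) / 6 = 8.10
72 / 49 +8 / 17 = 1616 / 833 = 1.94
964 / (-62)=-482 / 31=-15.55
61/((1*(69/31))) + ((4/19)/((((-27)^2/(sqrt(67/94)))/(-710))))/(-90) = 142*sqrt(6298)/5858973 + 1891/69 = 27.41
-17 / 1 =-17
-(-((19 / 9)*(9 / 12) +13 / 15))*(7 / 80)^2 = 2401 / 128000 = 0.02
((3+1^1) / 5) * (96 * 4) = 1536 / 5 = 307.20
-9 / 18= -1 / 2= -0.50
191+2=193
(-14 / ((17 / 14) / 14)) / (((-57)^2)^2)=-2744 / 179452017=-0.00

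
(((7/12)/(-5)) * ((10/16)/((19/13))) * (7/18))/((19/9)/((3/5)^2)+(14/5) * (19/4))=-9555/9437984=-0.00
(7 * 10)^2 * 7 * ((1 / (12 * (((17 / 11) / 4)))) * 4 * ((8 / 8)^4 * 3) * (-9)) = -13582800 / 17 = -798988.24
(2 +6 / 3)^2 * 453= 7248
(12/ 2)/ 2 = 3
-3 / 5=-0.60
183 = 183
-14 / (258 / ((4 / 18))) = -14 / 1161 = -0.01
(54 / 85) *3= 1.91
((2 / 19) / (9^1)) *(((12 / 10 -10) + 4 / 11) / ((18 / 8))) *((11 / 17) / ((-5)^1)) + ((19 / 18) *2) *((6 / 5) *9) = 14916622 / 654075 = 22.81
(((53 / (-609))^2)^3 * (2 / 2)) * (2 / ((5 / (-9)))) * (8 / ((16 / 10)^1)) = -44328722258 / 5668409880278649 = -0.00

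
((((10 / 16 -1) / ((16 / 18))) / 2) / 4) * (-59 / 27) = 0.12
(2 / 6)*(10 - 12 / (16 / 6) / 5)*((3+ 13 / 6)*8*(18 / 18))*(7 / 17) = 39494 / 765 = 51.63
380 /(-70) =-38 /7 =-5.43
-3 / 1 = -3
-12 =-12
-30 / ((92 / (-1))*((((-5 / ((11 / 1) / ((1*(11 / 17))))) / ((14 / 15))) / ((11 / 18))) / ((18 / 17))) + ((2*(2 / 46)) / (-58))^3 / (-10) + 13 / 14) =-1142452707550 / 1741622168687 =-0.66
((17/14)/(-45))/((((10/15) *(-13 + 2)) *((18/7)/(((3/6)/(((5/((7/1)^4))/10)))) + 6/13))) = 530621/66710160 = 0.01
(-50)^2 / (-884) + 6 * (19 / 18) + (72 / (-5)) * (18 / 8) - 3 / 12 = -29.14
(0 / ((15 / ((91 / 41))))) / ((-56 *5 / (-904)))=0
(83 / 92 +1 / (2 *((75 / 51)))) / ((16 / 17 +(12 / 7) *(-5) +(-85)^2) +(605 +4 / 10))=339983 / 2141092080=0.00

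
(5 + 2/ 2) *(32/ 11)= 192/ 11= 17.45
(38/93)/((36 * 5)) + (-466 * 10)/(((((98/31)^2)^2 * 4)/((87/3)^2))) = -3786727541234773/386011074960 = -9809.89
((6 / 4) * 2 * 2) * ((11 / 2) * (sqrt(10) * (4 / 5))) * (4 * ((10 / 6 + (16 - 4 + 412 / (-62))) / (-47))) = -114928 * sqrt(10) / 7285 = -49.89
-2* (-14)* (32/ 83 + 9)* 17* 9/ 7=476748/ 83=5743.95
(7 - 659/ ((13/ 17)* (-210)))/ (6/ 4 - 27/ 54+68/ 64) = 242504/ 45045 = 5.38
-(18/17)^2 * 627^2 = -127373796/289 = -440739.78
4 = 4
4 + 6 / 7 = 34 / 7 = 4.86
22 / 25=0.88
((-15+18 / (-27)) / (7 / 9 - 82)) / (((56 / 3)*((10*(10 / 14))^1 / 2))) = 423 / 146200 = 0.00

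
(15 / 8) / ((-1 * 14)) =-15 / 112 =-0.13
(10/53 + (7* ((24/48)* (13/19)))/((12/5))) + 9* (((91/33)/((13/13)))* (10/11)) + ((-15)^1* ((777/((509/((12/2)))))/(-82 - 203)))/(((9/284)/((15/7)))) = 83868411215/1488482952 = 56.34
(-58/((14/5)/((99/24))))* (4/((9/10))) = -7975/21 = -379.76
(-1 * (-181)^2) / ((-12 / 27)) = 294849 / 4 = 73712.25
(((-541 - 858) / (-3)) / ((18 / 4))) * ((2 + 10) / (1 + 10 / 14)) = 19586 / 27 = 725.41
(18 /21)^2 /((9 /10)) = 40 /49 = 0.82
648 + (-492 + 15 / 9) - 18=419 / 3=139.67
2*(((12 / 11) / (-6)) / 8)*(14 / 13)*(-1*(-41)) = -287 / 143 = -2.01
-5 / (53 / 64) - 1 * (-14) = 422 / 53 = 7.96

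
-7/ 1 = -7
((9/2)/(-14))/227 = -9/6356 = -0.00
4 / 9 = 0.44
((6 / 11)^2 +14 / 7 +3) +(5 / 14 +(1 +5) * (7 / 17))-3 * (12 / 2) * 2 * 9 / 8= -466164 / 14399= -32.37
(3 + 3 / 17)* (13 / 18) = 39 / 17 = 2.29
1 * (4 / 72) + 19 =343 / 18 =19.06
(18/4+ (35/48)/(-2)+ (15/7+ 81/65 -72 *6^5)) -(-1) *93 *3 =-24442693573/43680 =-559585.48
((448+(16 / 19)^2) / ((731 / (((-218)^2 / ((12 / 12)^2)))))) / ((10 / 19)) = 55426.08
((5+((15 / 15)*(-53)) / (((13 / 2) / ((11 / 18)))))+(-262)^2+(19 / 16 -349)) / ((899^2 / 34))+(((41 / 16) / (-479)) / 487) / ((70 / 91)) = 10140132896623339 / 3529309153462560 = 2.87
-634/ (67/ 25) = -15850/ 67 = -236.57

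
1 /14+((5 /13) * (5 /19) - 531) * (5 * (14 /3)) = -128508619 /10374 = -12387.57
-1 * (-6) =6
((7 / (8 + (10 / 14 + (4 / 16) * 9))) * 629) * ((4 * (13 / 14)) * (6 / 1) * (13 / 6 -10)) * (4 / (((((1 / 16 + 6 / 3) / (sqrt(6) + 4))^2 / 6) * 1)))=-88153554944 / 10131 -352614219776 * sqrt(6) / 111441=-16451880.54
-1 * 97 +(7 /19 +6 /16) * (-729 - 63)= -13030 /19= -685.79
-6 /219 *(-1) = 2 /73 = 0.03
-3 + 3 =0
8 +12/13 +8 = 220/13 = 16.92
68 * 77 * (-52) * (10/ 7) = -388960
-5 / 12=-0.42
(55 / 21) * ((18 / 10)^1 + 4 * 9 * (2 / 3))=473 / 7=67.57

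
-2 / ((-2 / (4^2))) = 16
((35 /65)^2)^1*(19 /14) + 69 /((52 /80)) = 36013 /338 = 106.55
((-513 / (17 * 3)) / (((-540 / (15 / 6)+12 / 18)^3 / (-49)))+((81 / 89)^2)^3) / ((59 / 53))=3610282041961712398233 / 7072694931165848412952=0.51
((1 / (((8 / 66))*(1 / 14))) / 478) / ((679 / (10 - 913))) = -29799 / 92732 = -0.32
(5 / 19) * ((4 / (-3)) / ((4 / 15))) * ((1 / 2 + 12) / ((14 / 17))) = -10625 / 532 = -19.97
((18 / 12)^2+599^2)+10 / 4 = 1435223 / 4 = 358805.75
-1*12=-12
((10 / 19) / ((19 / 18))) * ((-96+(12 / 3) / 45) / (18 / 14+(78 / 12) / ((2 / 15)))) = -483392 / 505761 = -0.96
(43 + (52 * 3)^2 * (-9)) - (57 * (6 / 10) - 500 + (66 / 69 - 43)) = -25124413 / 115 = -218473.16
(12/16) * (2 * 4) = 6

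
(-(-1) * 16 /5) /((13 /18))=4.43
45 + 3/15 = 45.20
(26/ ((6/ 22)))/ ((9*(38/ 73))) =10439/ 513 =20.35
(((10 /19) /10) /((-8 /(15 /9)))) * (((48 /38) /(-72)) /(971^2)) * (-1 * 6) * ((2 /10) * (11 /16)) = -0.00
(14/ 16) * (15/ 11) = 105/ 88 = 1.19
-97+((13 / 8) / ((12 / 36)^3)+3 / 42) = -2971 / 56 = -53.05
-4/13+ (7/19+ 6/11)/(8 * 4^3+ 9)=-433073/1415557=-0.31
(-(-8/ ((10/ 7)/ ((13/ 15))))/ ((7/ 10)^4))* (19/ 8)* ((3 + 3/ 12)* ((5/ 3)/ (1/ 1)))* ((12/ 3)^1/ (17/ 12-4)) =-12844000/ 31899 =-402.65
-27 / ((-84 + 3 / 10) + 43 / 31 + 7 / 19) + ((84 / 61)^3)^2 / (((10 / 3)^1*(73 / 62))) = 18759168617520712014 / 9076259084957802545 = 2.07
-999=-999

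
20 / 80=1 / 4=0.25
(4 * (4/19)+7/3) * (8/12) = 362/171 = 2.12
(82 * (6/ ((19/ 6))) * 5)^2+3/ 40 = 8714305083/ 14440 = 603483.73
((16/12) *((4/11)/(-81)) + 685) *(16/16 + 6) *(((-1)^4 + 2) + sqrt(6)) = 12816923 *sqrt(6)/2673 + 12816923/891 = 26130.07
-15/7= -2.14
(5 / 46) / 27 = 0.00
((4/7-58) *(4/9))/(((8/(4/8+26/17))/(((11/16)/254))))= -16951/967232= -0.02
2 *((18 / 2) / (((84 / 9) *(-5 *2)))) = -27 / 140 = -0.19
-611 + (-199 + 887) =77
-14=-14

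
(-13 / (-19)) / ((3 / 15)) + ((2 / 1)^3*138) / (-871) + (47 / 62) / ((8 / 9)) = 24677171 / 8208304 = 3.01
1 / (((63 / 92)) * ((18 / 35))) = 230 / 81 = 2.84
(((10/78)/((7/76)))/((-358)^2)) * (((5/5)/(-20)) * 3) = -19/11662924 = -0.00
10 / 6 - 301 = -898 / 3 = -299.33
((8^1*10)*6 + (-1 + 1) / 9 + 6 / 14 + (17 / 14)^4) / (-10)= -48.26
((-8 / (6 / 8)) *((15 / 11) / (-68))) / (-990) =-4 / 18513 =-0.00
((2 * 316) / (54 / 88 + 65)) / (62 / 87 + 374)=302412 / 11764525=0.03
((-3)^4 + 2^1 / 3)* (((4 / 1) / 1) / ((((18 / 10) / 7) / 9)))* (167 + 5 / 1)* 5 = 29498000 / 3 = 9832666.67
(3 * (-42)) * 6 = -756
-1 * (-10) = 10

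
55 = 55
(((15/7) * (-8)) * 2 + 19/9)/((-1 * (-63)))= -2027/3969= -0.51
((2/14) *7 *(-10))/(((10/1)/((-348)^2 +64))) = -121168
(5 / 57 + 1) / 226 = 31 / 6441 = 0.00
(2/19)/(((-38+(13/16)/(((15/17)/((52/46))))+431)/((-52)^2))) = 14926080/20663507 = 0.72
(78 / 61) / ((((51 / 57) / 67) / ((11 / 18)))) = 182039 / 3111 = 58.51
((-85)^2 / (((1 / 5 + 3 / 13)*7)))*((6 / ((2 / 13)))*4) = 18315375 / 49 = 373783.16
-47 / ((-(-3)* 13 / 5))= -235 / 39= -6.03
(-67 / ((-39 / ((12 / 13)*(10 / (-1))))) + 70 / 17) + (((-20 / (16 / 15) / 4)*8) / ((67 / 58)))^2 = 13439671655 / 12896897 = 1042.09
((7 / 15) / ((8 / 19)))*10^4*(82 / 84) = 97375 / 9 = 10819.44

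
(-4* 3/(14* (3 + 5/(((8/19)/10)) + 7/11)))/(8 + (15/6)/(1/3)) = -176/389515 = -0.00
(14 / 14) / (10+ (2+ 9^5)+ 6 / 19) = 19 / 1122165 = 0.00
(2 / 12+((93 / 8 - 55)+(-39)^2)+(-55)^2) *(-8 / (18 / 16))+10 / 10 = -864509 / 27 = -32018.85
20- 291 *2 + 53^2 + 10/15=6743/3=2247.67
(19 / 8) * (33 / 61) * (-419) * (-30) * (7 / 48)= 9194955 / 3904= 2355.27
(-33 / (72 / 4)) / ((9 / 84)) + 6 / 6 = -16.11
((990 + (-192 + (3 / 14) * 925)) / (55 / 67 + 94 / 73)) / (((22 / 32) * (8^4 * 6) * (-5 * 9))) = -22738259 / 36592174080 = -0.00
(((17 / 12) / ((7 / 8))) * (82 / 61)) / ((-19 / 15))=-13940 / 8113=-1.72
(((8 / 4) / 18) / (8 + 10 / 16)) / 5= 8 / 3105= 0.00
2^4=16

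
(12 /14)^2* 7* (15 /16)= 4.82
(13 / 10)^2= 169 / 100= 1.69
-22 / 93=-0.24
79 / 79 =1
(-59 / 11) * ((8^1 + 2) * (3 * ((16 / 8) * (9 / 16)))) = -181.02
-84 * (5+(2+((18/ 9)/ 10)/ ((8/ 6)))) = -3003/ 5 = -600.60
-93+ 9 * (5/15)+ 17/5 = -433/5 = -86.60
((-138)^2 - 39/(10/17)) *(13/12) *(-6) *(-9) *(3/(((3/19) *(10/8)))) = 421874271/25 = 16874970.84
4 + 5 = 9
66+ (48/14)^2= 3810/49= 77.76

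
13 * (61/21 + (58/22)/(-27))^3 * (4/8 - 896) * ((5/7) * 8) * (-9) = 10284241680477440/776562633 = 13243286.82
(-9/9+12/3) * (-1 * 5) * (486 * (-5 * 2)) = 72900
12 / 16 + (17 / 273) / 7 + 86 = 663185 / 7644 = 86.76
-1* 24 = -24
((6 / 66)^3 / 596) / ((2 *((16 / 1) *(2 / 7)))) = 7 / 50769664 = 0.00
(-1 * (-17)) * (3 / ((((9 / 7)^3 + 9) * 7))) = 833 / 1272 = 0.65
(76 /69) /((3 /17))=1292 /207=6.24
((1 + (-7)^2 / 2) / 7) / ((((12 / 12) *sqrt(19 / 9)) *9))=17 *sqrt(19) / 266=0.28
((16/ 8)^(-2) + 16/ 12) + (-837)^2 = 8406847/ 12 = 700570.58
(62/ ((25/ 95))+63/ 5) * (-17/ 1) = -21097/ 5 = -4219.40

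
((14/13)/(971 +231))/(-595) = -1/664105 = -0.00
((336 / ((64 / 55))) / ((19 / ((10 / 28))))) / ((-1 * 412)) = -825 / 62624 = -0.01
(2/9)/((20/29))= 29/90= 0.32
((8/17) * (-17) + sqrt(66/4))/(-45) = 8/45 - sqrt(66)/90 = 0.09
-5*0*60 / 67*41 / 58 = 0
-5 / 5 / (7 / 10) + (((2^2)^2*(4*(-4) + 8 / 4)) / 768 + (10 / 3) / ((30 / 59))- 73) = -34355 / 504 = -68.16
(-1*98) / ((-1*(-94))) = -49 / 47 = -1.04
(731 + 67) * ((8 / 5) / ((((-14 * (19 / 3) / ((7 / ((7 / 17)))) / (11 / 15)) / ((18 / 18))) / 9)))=-40392 / 25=-1615.68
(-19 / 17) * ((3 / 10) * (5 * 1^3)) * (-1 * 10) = 285 / 17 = 16.76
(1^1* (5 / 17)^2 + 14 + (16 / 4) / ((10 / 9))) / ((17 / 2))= 51114 / 24565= 2.08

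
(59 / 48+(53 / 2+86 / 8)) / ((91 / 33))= 20317 / 1456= 13.95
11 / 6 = 1.83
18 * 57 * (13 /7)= 13338 /7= 1905.43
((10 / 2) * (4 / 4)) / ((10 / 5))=5 / 2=2.50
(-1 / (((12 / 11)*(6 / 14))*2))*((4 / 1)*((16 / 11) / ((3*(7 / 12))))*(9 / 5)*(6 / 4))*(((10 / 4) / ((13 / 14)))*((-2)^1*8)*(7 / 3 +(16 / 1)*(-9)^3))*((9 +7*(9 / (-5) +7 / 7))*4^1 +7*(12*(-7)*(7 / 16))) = 15275178688 / 13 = 1175013745.23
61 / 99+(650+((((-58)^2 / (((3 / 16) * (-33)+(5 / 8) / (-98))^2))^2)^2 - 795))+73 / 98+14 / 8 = 21140866203320673430907395996898371 / 357602704426252811540064204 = 59118306.27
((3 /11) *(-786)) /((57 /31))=-24366 /209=-116.58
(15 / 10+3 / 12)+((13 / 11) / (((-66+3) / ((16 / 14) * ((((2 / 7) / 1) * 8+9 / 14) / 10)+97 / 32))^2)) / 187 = 7257794568013 / 4147268428800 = 1.75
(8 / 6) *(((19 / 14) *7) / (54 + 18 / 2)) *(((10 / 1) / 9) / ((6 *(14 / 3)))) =95 / 11907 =0.01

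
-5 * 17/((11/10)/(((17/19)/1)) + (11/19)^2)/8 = -2608225/384076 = -6.79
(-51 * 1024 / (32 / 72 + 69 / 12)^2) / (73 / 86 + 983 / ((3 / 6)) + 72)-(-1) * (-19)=-57163932445 / 2906510863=-19.67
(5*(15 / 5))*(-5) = -75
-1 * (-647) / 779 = 647 / 779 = 0.83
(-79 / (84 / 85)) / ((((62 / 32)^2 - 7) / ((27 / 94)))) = 644640 / 91133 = 7.07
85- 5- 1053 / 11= -15.73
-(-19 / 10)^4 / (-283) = 0.05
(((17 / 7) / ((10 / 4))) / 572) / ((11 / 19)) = 323 / 110110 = 0.00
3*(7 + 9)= 48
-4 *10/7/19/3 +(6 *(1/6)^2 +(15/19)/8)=527/3192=0.17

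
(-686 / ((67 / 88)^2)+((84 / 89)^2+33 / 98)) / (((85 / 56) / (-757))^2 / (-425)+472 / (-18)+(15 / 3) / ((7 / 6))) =679875013385399775456 / 12615586186108155473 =53.89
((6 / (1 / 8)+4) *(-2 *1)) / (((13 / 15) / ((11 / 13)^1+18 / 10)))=-4128 / 13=-317.54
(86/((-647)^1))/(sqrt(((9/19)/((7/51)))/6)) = -86*sqrt(4522)/32997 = -0.18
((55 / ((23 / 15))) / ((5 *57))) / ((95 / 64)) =704 / 8303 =0.08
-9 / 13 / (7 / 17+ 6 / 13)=-153 / 193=-0.79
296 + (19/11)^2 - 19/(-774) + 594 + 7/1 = 84289351/93654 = 900.01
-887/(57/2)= -1774/57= -31.12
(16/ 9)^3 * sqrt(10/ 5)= 4096 * sqrt(2)/ 729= 7.95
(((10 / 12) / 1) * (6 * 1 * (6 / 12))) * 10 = 25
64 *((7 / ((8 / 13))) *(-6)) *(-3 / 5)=13104 / 5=2620.80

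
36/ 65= 0.55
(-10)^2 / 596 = 25 / 149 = 0.17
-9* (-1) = 9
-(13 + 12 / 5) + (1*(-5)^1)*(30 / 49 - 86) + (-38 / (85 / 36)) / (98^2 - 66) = 86045409 / 209083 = 411.54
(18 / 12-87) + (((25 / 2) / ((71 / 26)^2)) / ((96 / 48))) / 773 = -666326053 / 7793386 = -85.50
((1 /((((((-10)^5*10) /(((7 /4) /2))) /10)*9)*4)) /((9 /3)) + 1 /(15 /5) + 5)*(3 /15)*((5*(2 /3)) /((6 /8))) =460799993 /97200000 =4.74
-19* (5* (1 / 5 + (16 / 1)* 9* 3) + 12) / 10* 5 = -41287 / 2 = -20643.50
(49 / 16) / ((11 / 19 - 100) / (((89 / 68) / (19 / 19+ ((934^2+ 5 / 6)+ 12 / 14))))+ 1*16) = -1740039 / 37650880328224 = -0.00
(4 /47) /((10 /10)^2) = 4 /47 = 0.09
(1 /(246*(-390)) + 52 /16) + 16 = 461711 /23985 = 19.25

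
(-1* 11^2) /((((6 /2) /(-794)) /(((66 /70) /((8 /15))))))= 1585221 /28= 56615.04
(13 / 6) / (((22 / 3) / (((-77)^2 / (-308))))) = -91 / 16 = -5.69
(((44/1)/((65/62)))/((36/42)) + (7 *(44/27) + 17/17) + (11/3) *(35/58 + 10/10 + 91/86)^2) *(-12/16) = -119185888199/1819360530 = -65.51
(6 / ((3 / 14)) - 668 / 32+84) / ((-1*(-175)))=729 / 1400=0.52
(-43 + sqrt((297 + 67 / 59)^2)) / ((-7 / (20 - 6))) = -30106 / 59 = -510.27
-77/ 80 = -0.96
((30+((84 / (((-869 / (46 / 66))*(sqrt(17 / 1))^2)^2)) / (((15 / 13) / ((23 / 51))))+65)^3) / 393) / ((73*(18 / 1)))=61136965451001921327084386669247252716220745397 / 114948757992234648167209744838474334005375322750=0.53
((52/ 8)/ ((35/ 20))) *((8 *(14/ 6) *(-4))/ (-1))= 832/ 3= 277.33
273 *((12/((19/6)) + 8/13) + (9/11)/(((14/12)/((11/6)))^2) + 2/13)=238881/133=1796.10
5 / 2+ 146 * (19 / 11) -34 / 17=5559 / 22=252.68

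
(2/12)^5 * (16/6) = 1/2916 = 0.00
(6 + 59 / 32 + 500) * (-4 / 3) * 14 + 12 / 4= -37907 / 4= -9476.75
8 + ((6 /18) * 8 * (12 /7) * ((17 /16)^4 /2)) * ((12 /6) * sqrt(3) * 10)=108.91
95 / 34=2.79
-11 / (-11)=1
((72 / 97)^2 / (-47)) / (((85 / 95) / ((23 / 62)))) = -1132704 / 233051521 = -0.00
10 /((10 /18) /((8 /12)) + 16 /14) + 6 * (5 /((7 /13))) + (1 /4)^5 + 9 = 41512517 /594944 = 69.78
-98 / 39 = -2.51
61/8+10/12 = 203/24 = 8.46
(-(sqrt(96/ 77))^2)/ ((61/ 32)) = -3072/ 4697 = -0.65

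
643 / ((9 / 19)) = 12217 / 9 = 1357.44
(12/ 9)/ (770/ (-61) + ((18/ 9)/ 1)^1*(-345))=-61/ 32145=-0.00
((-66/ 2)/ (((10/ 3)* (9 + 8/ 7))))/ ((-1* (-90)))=-77/ 7100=-0.01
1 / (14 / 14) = 1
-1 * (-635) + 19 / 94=59709 / 94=635.20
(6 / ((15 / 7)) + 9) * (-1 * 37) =-436.60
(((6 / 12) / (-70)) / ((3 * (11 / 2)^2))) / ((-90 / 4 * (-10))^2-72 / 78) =-13 / 8361325665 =-0.00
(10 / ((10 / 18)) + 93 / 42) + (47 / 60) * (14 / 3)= 7519 / 315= 23.87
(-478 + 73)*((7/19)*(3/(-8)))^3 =1.07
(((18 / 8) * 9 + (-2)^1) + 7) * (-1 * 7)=-707 / 4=-176.75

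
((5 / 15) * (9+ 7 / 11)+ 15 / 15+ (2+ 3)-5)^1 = 139 / 33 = 4.21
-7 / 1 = -7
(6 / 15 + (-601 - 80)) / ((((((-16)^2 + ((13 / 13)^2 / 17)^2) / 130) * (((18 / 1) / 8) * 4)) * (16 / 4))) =-12785071 / 1331730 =-9.60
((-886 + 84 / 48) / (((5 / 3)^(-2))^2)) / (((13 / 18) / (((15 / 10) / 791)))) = -736875 / 41132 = -17.91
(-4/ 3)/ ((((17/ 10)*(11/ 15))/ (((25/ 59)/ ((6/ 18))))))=-15000/ 11033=-1.36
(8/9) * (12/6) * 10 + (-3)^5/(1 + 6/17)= -33499/207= -161.83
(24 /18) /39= 4 /117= 0.03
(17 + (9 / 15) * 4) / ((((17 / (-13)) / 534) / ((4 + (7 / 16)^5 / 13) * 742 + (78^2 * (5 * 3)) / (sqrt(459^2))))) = -9505927411088967 / 378798080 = -25094972.53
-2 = -2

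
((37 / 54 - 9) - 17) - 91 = -6281 / 54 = -116.31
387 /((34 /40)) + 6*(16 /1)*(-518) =-837636 /17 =-49272.71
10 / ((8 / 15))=75 / 4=18.75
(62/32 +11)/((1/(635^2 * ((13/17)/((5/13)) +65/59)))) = 32335338555/2006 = 16119311.34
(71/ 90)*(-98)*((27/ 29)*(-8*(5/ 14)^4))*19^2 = 9611625/ 2842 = 3381.99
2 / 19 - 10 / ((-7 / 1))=204 / 133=1.53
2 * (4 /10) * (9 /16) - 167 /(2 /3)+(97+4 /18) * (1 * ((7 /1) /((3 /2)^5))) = -7017187 /43740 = -160.43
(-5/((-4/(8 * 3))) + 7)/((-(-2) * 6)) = 37/12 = 3.08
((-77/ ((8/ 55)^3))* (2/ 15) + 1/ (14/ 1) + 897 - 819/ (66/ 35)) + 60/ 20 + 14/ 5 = -847895551/ 295680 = -2867.61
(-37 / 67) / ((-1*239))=37 / 16013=0.00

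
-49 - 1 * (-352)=303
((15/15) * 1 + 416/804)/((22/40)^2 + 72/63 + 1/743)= 634522000/604953921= 1.05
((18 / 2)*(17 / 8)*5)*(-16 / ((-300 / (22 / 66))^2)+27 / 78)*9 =7745183 / 26000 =297.89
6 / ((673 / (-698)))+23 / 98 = -394945 / 65954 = -5.99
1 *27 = 27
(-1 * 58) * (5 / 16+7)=-3393 / 8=-424.12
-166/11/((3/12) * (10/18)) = -5976/55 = -108.65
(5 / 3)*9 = 15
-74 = -74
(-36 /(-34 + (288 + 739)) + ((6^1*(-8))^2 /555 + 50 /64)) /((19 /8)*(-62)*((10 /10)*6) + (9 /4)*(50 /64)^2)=-1228094848 /221253750885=-0.01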